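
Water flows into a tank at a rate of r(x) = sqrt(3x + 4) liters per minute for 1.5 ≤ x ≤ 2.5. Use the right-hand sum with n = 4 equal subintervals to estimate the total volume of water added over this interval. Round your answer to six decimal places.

3.218386

Δx = (2.5 − 1.5)/4 = 0.25.
Right endpoints: 1.75, 2, 2.25, 2.5.
r(1.75) ≈ 3.041381, r(2) ≈ 3.162278, r(2.25) ≈ 3.278719, r(2.5) ≈ 3.391165.
Sum = Δx · [r(1.75) + r(2) + r(2.25) + r(2.5)].
Sum ≈ 3.218386.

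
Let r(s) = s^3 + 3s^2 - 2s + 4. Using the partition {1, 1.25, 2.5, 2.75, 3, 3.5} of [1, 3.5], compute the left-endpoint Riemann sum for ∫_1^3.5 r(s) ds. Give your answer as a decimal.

Subinterval widths: 0.25, 1.25, 0.25, 0.25, 0.5.
Left endpoints: 1, 1.25, 2.5, 2.75, 3.
r(1) = 6, r(1.25) = 8.140625, r(2.5) = 33.375, r(2.75) = 41.984375, r(3) = 52.
Sum = Σ Δs_i · r(s_i).
Sum = 56.515625.

56.515625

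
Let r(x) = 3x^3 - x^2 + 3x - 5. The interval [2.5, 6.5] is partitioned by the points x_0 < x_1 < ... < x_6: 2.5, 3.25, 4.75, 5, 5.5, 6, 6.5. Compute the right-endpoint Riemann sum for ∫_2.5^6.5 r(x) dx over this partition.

Subinterval widths: 0.75, 1.5, 0.25, 0.5, 0.5, 0.5.
Right endpoints: 3.25, 4.75, 5, 5.5, 6, 6.5.
r(3.25) = 97.171875, r(4.75) = 308.203125, r(5) = 360, r(5.5) = 480.375, r(6) = 625, r(6.5) = 796.125.
Sum = Σ Δx_i · r(x_i).
Sum = 1575.93359375.

1575.93359375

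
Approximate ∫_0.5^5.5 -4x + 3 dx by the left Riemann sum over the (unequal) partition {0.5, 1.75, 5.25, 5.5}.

Subinterval widths: 1.25, 3.5, 0.25.
Left endpoints: 0.5, 1.75, 5.25.
f(0.5) = 1, f(1.75) = -4, f(5.25) = -18.
Sum = Σ Δx_i · f(x_i).
Sum = -17.25.

-17.25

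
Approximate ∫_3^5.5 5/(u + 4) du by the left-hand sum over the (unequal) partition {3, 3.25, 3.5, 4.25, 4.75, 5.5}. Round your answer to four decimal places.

1.5826

Subinterval widths: 0.25, 0.25, 0.75, 0.5, 0.75.
Left endpoints: 3, 3.25, 3.5, 4.25, 4.75.
f(3) = 5/7, f(3.25) = 20/29, f(3.5) = 2/3, f(4.25) = 20/33, f(4.75) = 4/7.
Sum = Σ Δu_i · f(u_i).
Sum ≈ 1.5826.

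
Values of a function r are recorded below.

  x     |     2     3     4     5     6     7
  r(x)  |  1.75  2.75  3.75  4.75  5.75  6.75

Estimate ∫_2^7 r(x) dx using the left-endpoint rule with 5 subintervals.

Δx = 1.
Sum = 1·[1.75 + 2.75 + 3.75 + 4.75 + 5.75] = 18.75.

18.75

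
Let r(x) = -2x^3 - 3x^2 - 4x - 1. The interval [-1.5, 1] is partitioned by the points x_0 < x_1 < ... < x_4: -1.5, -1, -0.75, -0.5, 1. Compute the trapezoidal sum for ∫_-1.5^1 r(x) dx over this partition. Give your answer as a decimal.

Subinterval widths: 0.5, 0.25, 0.25, 1.5.
r(-1.5) = 5, r(-1) = 2, r(-0.75) = 1.15625, r(-0.5) = 0.5, r(1) = -10.
On each subinterval the trapezoid contributes (Δx_i/2)·[r(x_{i-1}) + r(x_i)].
Sum = -4.7734375.

-4.7734375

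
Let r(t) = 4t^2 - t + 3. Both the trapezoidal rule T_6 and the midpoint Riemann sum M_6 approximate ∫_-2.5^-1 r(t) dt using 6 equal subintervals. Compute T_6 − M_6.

0.09375

T_6 = 26.6875.
M_6 = 26.59375.
T_6 − M_6 = 0.09375.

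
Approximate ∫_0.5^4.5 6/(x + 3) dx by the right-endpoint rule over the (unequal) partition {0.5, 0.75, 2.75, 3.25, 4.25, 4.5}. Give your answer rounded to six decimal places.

Subinterval widths: 0.25, 2, 0.5, 1, 0.25.
Right endpoints: 0.75, 2.75, 3.25, 4.25, 4.5.
f(0.75) = 1.6, f(2.75) = 24/23, f(3.25) = 0.96, f(4.25) = 24/29, f(4.5) = 0.8.
Sum = Σ Δx_i · f(x_i).
Sum ≈ 3.994543.

3.994543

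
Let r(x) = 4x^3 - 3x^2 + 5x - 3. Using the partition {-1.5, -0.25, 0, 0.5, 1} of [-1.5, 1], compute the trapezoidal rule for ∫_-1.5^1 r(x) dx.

Subinterval widths: 1.25, 0.25, 0.5, 0.5.
r(-1.5) = -30.75, r(-0.25) = -4.5, r(0) = -3, r(0.5) = -0.75, r(1) = 3.
On each subinterval the trapezoid contributes (Δx_i/2)·[r(x_{i-1}) + r(x_i)].
Sum = -23.34375.

-23.34375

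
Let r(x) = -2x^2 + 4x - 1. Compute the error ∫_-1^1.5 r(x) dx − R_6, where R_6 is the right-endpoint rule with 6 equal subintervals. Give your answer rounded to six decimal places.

Exact integral: ∫_-1^1.5 r(x) dx ≈ -2.91666667.
R_6 ≈ -1.49884259.
Error ≈ -2.91666667 − (-1.49884259) ≈ -1.417824.

-1.417824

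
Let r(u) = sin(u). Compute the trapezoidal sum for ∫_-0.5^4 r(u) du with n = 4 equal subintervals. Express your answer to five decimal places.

Δu = (4 − (-0.5))/4 = 1.125.
r(-0.5) ≈ -0.47943, r(0.625) ≈ 0.58510, r(1.75) ≈ 0.98399, r(2.875) ≈ 0.26345, r(4) ≈ -0.75680.
T_4 = (Δu/2)·[r(u_0) + 2r(u_1) + 2r(u_2) + 2r(u_3) + r(u_4)].
Sum ≈ 1.36622.

1.36622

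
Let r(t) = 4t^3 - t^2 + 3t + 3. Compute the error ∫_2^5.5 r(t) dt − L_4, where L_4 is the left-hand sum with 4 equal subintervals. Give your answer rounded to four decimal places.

Exact integral: ∫_2^5.5 r(t) dt ≈ 896.145833.
L_4 = 645.53125.
Error ≈ 896.145833 − 645.53125 ≈ 250.6146.

250.6146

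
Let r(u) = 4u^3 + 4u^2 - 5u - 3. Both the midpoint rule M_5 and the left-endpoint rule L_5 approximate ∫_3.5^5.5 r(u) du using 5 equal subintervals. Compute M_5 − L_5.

M_5 = 877.12.
L_5 = 770.56.
M_5 − L_5 = 106.56.

106.56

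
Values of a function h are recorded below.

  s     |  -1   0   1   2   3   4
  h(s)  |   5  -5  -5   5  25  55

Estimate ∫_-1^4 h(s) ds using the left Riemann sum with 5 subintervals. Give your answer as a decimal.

25

Δs = 1.
Sum = 1·[5 + (-5) + (-5) + 5 + 25] = 25.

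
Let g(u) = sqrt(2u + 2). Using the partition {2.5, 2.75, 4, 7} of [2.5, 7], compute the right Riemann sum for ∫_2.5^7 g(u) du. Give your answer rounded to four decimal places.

Subinterval widths: 0.25, 1.25, 3.
Right endpoints: 2.75, 4, 7.
g(2.75) ≈ 2.7386, g(4) ≈ 3.1623, g(7) ≈ 4.0000.
Sum = Σ Δu_i · g(u_i).
Sum ≈ 16.6375.

16.6375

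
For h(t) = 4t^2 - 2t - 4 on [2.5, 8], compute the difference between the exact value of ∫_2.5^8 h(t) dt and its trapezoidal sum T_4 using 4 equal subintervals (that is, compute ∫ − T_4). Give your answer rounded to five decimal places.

-6.93229

Exact integral: ∫_2.5^8 h(t) dt ≈ 582.0833333.
T_4 = 589.015625.
Error ≈ 582.0833333 − 589.015625 ≈ -6.93229.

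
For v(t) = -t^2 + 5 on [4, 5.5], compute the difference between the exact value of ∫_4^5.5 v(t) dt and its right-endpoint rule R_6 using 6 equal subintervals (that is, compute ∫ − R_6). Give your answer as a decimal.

Exact integral: ∫_4^5.5 v(t) dt = -26.625.
R_6 = -28.421875.
Error = -26.625 − (-28.421875) = 1.796875.

1.796875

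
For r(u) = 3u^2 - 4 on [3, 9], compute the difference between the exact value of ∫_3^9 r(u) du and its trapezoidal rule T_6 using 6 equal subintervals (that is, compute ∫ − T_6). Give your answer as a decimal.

-3

Exact integral: ∫_3^9 r(u) du = 678.
T_6 = 681.
Error = 678 − 681 = -3.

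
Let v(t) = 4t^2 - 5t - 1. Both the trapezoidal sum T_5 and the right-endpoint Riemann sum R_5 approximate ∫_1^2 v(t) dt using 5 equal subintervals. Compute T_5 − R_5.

T_5 = 0.86.
R_5 = 1.56.
T_5 − R_5 = -0.7.

-0.7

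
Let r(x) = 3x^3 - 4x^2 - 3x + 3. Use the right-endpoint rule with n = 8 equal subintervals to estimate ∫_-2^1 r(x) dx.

Δx = (1 − (-2))/8 = 0.375.
Right endpoints: -1.625, -1.25, -0.875, -0.5, -0.125, 0.25, 0.625, 1.
r(-1.625) = -7967/512, r(-1.25) = -5.359375, r(-0.875) = 283/512, r(-0.5) = 3.125, r(-0.125) = 1693/512, r(0.25) = 2.046875, r(0.625) = 151/512, r(1) = -1.
Sum = Δx · [r(-1.625) + r(-1.25) + r(-0.875) + ...].
Sum = -4.72265625.

-4.72265625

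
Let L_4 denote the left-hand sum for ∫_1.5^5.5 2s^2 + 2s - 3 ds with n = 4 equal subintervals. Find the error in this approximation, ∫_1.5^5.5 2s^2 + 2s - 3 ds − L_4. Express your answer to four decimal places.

Exact integral: ∫_1.5^5.5 f(s) ds ≈ 124.666667.
L_4 = 94.
Error ≈ 124.666667 − 94 ≈ 30.6667.

30.6667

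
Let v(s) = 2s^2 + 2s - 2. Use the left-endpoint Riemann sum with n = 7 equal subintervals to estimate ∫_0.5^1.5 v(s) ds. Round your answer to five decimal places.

1.74490

Δs = (1.5 − 0.5)/7 = 1/7.
Left endpoints: 0.5, 9/14, 11/14, 13/14, 15/14, 17/14, 19/14.
v(0.5) = -0.5, v(9/14) = 11/98, v(11/14) = 79/98, v(13/14) = 155/98, v(15/14) = 239/98, v(17/14) = 331/98, v(19/14) = 431/98.
Sum = Δs · [v(0.5) + v(9/14) + v(11/14) + ...].
Sum ≈ 1.74490.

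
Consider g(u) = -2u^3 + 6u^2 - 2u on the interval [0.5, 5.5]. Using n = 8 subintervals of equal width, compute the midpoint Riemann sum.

-153.046875

Δu = (5.5 − 0.5)/8 = 0.625.
Midpoints: 0.8125, 1.4375, 2.0625, 2.6875, 3.3125, 3.9375, 4.5625, 5.1875.
g(0.8125) = 2587/2048, g(1.4375) = 7337/2048, g(2.0625) = 7887/2048, g(2.6875) = -1763/2048, g(3.3125) = -27613/2048, g(3.9375) = -75663/2048, g(4.5625) = -151913/2048, g(5.1875) = -262363/2048.
Sum = Δu · [g(0.8125) + g(1.4375) + g(2.0625) + ...].
Sum = -153.046875.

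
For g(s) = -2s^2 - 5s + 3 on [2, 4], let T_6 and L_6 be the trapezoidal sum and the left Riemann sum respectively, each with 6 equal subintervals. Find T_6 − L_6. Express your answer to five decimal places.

T_6 ≈ -61.4074074.
L_6 ≈ -55.7407407.
T_6 − L_6 ≈ -5.66667.

-5.66667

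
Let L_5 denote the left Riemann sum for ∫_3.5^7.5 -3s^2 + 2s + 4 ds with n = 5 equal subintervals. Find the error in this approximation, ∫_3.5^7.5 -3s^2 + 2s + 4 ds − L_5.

-48.32

Exact integral: ∫_3.5^7.5 f(s) ds = -319.
L_5 = -270.68.
Error = -319 − (-270.68) = -48.32.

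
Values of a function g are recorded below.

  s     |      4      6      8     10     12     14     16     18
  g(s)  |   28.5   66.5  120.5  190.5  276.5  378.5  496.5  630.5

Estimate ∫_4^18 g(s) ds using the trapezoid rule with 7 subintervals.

3717

Δs = 2.
T_7 = (2/2)·[28.5 + 2·66.5 + 2·120.5 + 2·190.5 + 2·276.5 + 2·378.5 + 2·496.5 + 630.5] = 3717.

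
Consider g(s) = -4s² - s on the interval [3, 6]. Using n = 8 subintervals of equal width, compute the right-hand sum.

Δs = (6 − 3)/8 = 0.375.
Right endpoints: 3.375, 3.75, 4.125, 4.5, 4.875, 5.25, 5.625, 6.
g(3.375) = -48.9375, g(3.75) = -60, g(4.125) = -72.1875, g(4.5) = -85.5, g(4.875) = -99.9375, g(5.25) = -115.5, g(5.625) = -132.1875, g(6) = -150.
Sum = Δs · [g(3.375) + g(3.75) + g(4.125) + ...].
Sum = -286.59375.

-286.59375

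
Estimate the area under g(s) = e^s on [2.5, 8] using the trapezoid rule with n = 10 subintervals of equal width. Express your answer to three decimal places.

Δs = (8 − 2.5)/10 = 0.55.
g(2.5) ≈ 12.182, g(3.05) ≈ 21.115, g(3.6) ≈ 36.598, g(4.15) ≈ 63.434, g(4.7) ≈ 109.947, g(5.25) ≈ 190.566, g(5.8) ≈ 330.300, g(6.35) ≈ 572.493, g(6.9) ≈ 992.275, g(7.45) ≈ 1719.863, g(8) ≈ 2980.958.
T_10 = (Δs/2)·[g(s_0) + 2g(s_1) + ... + 2g(s_{9}) + g(s_10)].
Sum ≈ 3043.239.

3043.239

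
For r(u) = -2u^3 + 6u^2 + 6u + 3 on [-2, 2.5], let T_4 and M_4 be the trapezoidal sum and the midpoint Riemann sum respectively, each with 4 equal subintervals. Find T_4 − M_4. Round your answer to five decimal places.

T_4 ≈ 60.2402344.
M_4 ≈ 53.8330078.
T_4 − M_4 ≈ 6.40723.

6.40723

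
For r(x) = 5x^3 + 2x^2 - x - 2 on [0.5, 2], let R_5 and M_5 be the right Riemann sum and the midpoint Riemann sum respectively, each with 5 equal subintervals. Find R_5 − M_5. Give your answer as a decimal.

R_5 = 27.57.
M_5 = 20.0634375.
R_5 − M_5 = 7.5065625.

7.5065625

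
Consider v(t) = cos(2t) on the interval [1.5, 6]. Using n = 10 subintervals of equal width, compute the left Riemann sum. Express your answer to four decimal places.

Δt = (6 − 1.5)/10 = 0.45.
Left endpoints: 1.5, 1.95, 2.4, 2.85, 3.3, 3.75, 4.2, 4.65, 5.1, 5.55.
v(1.5) ≈ -0.9900, v(1.95) ≈ -0.7259, v(2.4) ≈ 0.0875, v(2.85) ≈ 0.8347, v(3.3) ≈ 0.9502, v(3.75) ≈ 0.3466, v(4.2) ≈ -0.5193, v(4.65) ≈ -0.9922, v(5.1) ≈ -0.7143, v(5.55) ≈ 0.1042.
Sum = Δt · [v(1.5) + v(1.95) + v(2.4) + ...].
Sum ≈ -0.7283.

-0.7283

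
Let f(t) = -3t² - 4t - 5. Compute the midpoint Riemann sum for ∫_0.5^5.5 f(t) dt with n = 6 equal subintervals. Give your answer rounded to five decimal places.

Δt = (5.5 − 0.5)/6 = 5/6.
Midpoints: 11/12, 1.75, 31/12, 41/12, 4.25, 61/12.
f(11/12) = -11.1875, f(1.75) = -21.1875, f(31/12) = -1697/48, f(41/12) = -53.6875, f(4.25) = -76.1875, f(61/12) = -4937/48.
Sum = Δt · [f(11/12) + f(1.75) + f(31/12) + ...].
Sum ≈ -250.38194.

-250.38194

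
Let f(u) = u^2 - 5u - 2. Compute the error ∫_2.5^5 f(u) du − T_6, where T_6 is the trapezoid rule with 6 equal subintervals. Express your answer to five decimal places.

Exact integral: ∫_2.5^5 f(u) du ≈ -15.4166667.
T_6 ≈ -15.3443287.
Error ≈ -15.4166667 − (-15.3443287) ≈ -0.07234.

-0.07234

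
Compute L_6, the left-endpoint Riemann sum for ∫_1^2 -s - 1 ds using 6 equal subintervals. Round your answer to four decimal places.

Δs = (2 − 1)/6 = 1/6.
Left endpoints: 1, 7/6, 4/3, 1.5, 5/3, 11/6.
f(1) = -2, f(7/6) = -13/6, f(4/3) = -7/3, f(1.5) = -2.5, f(5/3) = -8/3, f(11/6) = -17/6.
Sum = Δs · [f(1) + f(7/6) + f(4/3) + ...].
Sum ≈ -2.4167.

-2.4167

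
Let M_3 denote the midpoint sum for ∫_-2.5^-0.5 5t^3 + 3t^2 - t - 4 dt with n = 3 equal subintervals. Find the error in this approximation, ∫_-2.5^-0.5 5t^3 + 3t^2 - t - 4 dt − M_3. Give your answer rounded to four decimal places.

-1.4444

Exact integral: ∫_-2.5^-0.5 f(t) dt = -38.25.
M_3 ≈ -36.805556.
Error ≈ -38.25 − (-36.805556) ≈ -1.4444.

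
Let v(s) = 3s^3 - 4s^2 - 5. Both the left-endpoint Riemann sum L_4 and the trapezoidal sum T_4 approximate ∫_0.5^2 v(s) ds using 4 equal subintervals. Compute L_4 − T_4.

L_4 ≈ -7.40918.
T_4 ≈ -5.79199.
L_4 − T_4 = -1.6171875.

-1.6171875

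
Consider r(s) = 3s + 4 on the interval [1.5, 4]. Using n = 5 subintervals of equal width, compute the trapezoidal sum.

Δs = (4 − 1.5)/5 = 0.5.
r(1.5) = 8.5, r(2) = 10, r(2.5) = 11.5, r(3) = 13, r(3.5) = 14.5, r(4) = 16.
T_5 = (Δs/2)·[r(s_0) + 2r(s_1) + ... + 2r(s_{4}) + r(s_5)].
Sum = 30.625.

30.625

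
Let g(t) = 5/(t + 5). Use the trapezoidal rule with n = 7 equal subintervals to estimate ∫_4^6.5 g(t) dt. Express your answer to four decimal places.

1.2259

Δt = (6.5 − 4)/7 = 5/14.
g(4) = 5/9, g(61/14) = 70/131, g(33/7) = 35/68, g(71/14) = 70/141, g(38/7) = 35/73, g(81/14) = 70/151, g(43/7) = 35/78, g(6.5) = 10/23.
T_7 = (Δt/2)·[g(t_0) + 2g(t_1) + ... + 2g(t_{6}) + g(t_7)].
Sum ≈ 1.2259.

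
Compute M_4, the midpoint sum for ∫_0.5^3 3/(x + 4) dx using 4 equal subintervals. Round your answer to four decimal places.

Δx = (3 − 0.5)/4 = 0.625.
Midpoints: 0.8125, 1.4375, 2.0625, 2.6875.
f(0.8125) = 48/77, f(1.4375) = 16/29, f(2.0625) = 48/97, f(2.6875) = 48/107.
Sum = Δx · [f(0.8125) + f(1.4375) + f(2.0625) + f(2.6875)].
Sum ≈ 1.3241.

1.3241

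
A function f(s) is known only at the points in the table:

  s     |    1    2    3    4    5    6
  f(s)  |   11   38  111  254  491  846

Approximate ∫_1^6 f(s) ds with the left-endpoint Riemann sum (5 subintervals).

Δs = 1.
Sum = 1·[11 + 38 + 111 + 254 + 491] = 905.

905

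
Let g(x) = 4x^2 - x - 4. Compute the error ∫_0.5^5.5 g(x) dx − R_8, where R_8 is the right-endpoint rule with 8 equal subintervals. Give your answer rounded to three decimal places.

-37.240

Exact integral: ∫_0.5^5.5 g(x) dx ≈ 186.66667.
R_8 = 223.90625.
Error ≈ 186.66667 − 223.90625 ≈ -37.240.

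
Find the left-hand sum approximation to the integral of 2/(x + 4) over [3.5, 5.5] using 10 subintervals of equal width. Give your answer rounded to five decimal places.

Δx = (5.5 − 3.5)/10 = 0.2.
Left endpoints: 3.5, 3.7, 3.9, 4.1, 4.3, 4.5, 4.7, 4.9, 5.1, 5.3.
f(3.5) = 4/15, f(3.7) = 20/77, f(3.9) = 20/79, f(4.1) = 20/81, f(4.3) = 20/83, f(4.5) = 4/17, f(4.7) = 20/87, f(4.9) = 20/89, f(5.1) = 20/91, f(5.3) = 20/93.
Sum = Δx · [f(3.5) + f(3.7) + f(3.9) + ...].
Sum ≈ 0.47844.

0.47844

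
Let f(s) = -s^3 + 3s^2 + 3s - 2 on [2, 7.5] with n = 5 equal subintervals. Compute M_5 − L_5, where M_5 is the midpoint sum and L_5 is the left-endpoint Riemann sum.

-113.6265625

M_5 = -299.5265625.
L_5 = -185.9.
M_5 − L_5 = -113.6265625.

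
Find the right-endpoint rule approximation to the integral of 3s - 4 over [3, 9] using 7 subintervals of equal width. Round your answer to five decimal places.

Δs = (9 − 3)/7 = 6/7.
Right endpoints: 27/7, 33/7, 39/7, 45/7, 51/7, 57/7, 9.
f(27/7) = 53/7, f(33/7) = 71/7, f(39/7) = 89/7, f(45/7) = 107/7, f(51/7) = 125/7, f(57/7) = 143/7, f(9) = 23.
Sum = Δs · [f(27/7) + f(33/7) + f(39/7) + ...].
Sum ≈ 91.71429.

91.71429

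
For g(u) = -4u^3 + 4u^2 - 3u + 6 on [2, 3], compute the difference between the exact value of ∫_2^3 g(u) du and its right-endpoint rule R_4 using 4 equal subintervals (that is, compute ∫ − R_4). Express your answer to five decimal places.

7.64583

Exact integral: ∫_2^3 g(u) du ≈ -41.1666667.
R_4 = -48.8125.
Error ≈ -41.1666667 − (-48.8125) ≈ 7.64583.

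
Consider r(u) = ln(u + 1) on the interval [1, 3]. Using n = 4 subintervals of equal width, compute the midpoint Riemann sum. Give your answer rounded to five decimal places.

2.16147

Δu = (3 − 1)/4 = 0.5.
Midpoints: 1.25, 1.75, 2.25, 2.75.
r(1.25) ≈ 0.81093, r(1.75) ≈ 1.01160, r(2.25) ≈ 1.17865, r(2.75) ≈ 1.32176.
Sum = Δu · [r(1.25) + r(1.75) + r(2.25) + r(2.75)].
Sum ≈ 2.16147.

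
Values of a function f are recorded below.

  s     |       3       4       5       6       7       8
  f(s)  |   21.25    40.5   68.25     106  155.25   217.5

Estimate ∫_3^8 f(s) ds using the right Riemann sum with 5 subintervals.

Δs = 1.
Sum = 1·[40.5 + 68.25 + 106 + 155.25 + 217.5] = 587.5.

587.5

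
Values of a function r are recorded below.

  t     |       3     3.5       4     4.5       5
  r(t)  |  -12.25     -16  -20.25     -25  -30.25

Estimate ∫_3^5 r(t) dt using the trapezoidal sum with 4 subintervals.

Δt = 0.5.
T_4 = (0.5/2)·[(-12.25) + 2·(-16) + 2·(-20.25) + 2·(-25) + (-30.25)] = -41.25.

-41.25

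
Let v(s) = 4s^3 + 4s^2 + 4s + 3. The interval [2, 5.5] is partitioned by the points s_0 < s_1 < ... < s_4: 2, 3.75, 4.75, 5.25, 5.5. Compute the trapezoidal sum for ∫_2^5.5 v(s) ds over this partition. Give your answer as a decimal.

Subinterval widths: 1.75, 1, 0.5, 0.25.
v(2) = 59, v(3.75) = 285.1875, v(4.75) = 540.9375, v(5.25) = 713.0625, v(5.5) = 811.5.
On each subinterval the trapezoid contributes (Δs_i/2)·[v(s_{i-1}) + v(s_i)].
Sum = 1218.296875.

1218.296875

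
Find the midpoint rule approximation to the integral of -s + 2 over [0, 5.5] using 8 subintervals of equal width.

Δs = (5.5 − 0)/8 = 0.6875.
Midpoints: 0.34375, 1.03125, 1.71875, 2.40625, 3.09375, 3.78125, 4.46875, 5.15625.
f(0.34375) = 1.65625, f(1.03125) = 0.96875, f(1.71875) = 0.28125, f(2.40625) = -0.40625, f(3.09375) = -1.09375, f(3.78125) = -1.78125, f(4.46875) = -2.46875, f(5.15625) = -3.15625.
Sum = Δs · [f(0.34375) + f(1.03125) + f(1.71875) + ...].
Sum = -4.125.

-4.125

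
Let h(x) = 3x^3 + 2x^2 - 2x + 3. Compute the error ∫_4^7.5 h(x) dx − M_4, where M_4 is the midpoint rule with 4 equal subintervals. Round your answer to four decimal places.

Exact integral: ∫_4^7.5 h(x) dx ≈ 2389.880208.
M_4 ≈ 2377.877441.
Error ≈ 2389.880208 − 2377.877441 ≈ 12.0028.

12.0028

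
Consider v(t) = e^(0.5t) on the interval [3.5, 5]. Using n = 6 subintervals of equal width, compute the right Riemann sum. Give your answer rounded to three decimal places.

13.676

Δt = (5 − 3.5)/6 = 0.25.
Right endpoints: 3.75, 4, 4.25, 4.5, 4.75, 5.
v(3.75) ≈ 6.521, v(4) ≈ 7.389, v(4.25) ≈ 8.373, v(4.5) ≈ 9.488, v(4.75) ≈ 10.751, v(5) ≈ 12.182.
Sum = Δt · [v(3.75) + v(4) + v(4.25) + ...].
Sum ≈ 13.676.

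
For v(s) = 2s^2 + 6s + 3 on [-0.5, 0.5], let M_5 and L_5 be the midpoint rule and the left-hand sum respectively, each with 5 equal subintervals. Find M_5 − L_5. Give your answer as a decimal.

M_5 = 3.16.
L_5 = 2.58.
M_5 − L_5 = 0.58.

0.58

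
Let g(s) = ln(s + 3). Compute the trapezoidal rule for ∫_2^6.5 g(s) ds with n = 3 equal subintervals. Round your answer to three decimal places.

8.822

Δs = (6.5 − 2)/3 = 1.5.
g(2) ≈ 1.609, g(3.5) ≈ 1.872, g(5) ≈ 2.079, g(6.5) ≈ 2.251.
T_3 = (Δs/2)·[g(s_0) + 2g(s_1) + 2g(s_2) + g(s_3)].
Sum ≈ 8.822.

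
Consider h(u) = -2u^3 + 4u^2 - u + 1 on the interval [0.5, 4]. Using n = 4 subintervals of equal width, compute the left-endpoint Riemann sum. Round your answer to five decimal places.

-21.56055

Δu = (4 − 0.5)/4 = 0.875.
Left endpoints: 0.5, 1.375, 2.25, 3.125.
h(0.5) = 1.25, h(1.375) = 1.98828125, h(2.25) = -3.78125, h(3.125) = -24.09765625.
Sum = Δu · [h(0.5) + h(1.375) + h(2.25) + h(3.125)].
Sum ≈ -21.56055.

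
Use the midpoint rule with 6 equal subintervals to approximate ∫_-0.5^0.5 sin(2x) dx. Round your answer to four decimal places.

0.0000

Δx = (0.5 − (-0.5))/6 = 1/6.
Midpoints: -5/12, -0.25, -1/12, 1/12, 0.25, 5/12.
f(-5/12) ≈ -0.7402, f(-0.25) ≈ -0.4794, f(-1/12) ≈ -0.1659, f(1/12) ≈ 0.1659, f(0.25) ≈ 0.4794, f(5/12) ≈ 0.7402.
Sum = Δx · [f(-5/12) + f(-0.25) + f(-1/12) + ...].
Sum ≈ 0.0000.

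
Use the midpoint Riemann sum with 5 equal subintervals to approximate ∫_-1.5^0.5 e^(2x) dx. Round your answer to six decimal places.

Δx = (0.5 − (-1.5))/5 = 0.4.
Midpoints: -1.3, -0.9, -0.5, -0.1, 0.3.
f(-1.3) ≈ 0.074274, f(-0.9) ≈ 0.165299, f(-0.5) ≈ 0.367879, f(-0.1) ≈ 0.818731, f(0.3) ≈ 1.822119.
Sum = Δx · [f(-1.3) + f(-0.9) + f(-0.5) + f(-0.1) + f(0.3)].
Sum ≈ 1.299321.

1.299321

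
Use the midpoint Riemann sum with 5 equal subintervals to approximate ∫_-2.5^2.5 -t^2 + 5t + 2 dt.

Δt = (2.5 − (-2.5))/5 = 1.
Midpoints: -2, -1, 0, 1, 2.
f(-2) = -12, f(-1) = -4, f(0) = 2, f(1) = 6, f(2) = 8.
Sum = Δt · [f(-2) + f(-1) + f(0) + f(1) + f(2)].
Sum = 0.

0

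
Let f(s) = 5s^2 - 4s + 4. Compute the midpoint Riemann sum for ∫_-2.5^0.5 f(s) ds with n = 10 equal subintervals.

50.1375

Δs = (0.5 − (-2.5))/10 = 0.3.
Midpoints: -2.35, -2.05, -1.75, -1.45, -1.15, -0.85, -0.55, -0.25, 0.05, 0.35.
f(-2.35) = 41.0125, f(-2.05) = 33.2125, f(-1.75) = 26.3125, f(-1.45) = 20.3125, f(-1.15) = 15.2125, f(-0.85) = 11.0125, f(-0.55) = 7.7125, f(-0.25) = 5.3125, f(0.05) = 3.8125, f(0.35) = 3.2125.
Sum = Δs · [f(-2.35) + f(-2.05) + f(-1.75) + ...].
Sum = 50.1375.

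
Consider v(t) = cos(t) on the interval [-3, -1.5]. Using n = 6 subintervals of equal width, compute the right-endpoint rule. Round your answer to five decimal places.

-0.71932

Δt = (-1.5 − (-3))/6 = 0.25.
Right endpoints: -2.75, -2.5, -2.25, -2, -1.75, -1.5.
v(-2.75) ≈ -0.92430, v(-2.5) ≈ -0.80114, v(-2.25) ≈ -0.62817, v(-2) ≈ -0.41615, v(-1.75) ≈ -0.17825, v(-1.5) ≈ 0.07074.
Sum = Δt · [v(-2.75) + v(-2.5) + v(-2.25) + ...].
Sum ≈ -0.71932.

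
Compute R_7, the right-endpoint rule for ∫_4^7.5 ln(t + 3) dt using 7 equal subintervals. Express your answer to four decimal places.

Δt = (7.5 − 4)/7 = 0.5.
Right endpoints: 4.5, 5, 5.5, 6, 6.5, 7, 7.5.
f(4.5) ≈ 2.0149, f(5) ≈ 2.0794, f(5.5) ≈ 2.1401, f(6) ≈ 2.1972, f(6.5) ≈ 2.2513, f(7) ≈ 2.3026, f(7.5) ≈ 2.3514.
Sum = Δt · [f(4.5) + f(5) + f(5.5) + ...].
Sum ≈ 7.6684.

7.6684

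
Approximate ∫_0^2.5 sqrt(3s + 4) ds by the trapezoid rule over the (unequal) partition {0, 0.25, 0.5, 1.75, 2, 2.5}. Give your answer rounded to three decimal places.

Subinterval widths: 0.25, 0.25, 1.25, 0.25, 0.5.
f(0) ≈ 2.000, f(0.25) ≈ 2.179, f(0.5) ≈ 2.345, f(1.75) ≈ 3.041, f(2) ≈ 3.162, f(2.5) ≈ 3.391.
On each subinterval the trapezoid contributes (Δs_i/2)·[f(s_{i-1}) + f(s_i)].
Sum ≈ 6.868.

6.868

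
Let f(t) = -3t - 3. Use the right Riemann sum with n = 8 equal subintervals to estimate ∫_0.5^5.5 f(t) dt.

Δt = (5.5 − 0.5)/8 = 0.625.
Right endpoints: 1.125, 1.75, 2.375, 3, 3.625, 4.25, 4.875, 5.5.
f(1.125) = -6.375, f(1.75) = -8.25, f(2.375) = -10.125, f(3) = -12, f(3.625) = -13.875, f(4.25) = -15.75, f(4.875) = -17.625, f(5.5) = -19.5.
Sum = Δt · [f(1.125) + f(1.75) + f(2.375) + ...].
Sum = -64.6875.

-64.6875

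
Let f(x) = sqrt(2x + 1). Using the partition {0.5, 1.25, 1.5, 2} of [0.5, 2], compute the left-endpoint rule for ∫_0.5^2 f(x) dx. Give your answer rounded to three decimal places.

Subinterval widths: 0.75, 0.25, 0.5.
Left endpoints: 0.5, 1.25, 1.5.
f(0.5) ≈ 1.414, f(1.25) ≈ 1.871, f(1.5) ≈ 2.000.
Sum = Σ Δx_i · f(x_i).
Sum ≈ 2.528.

2.528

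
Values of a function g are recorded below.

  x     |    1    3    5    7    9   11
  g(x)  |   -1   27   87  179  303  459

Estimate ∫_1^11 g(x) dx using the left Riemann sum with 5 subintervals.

1190

Δx = 2.
Sum = 2·[(-1) + 27 + 87 + 179 + 303] = 1190.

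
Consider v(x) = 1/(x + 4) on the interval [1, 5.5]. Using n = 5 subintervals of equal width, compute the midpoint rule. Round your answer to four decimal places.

0.6409

Δx = (5.5 − 1)/5 = 0.9.
Midpoints: 1.45, 2.35, 3.25, 4.15, 5.05.
v(1.45) = 20/109, v(2.35) = 20/127, v(3.25) = 4/29, v(4.15) = 20/163, v(5.05) = 20/181.
Sum = Δx · [v(1.45) + v(2.35) + v(3.25) + v(4.15) + v(5.05)].
Sum ≈ 0.6409.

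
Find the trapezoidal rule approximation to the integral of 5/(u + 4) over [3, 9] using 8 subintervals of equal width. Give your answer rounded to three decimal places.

Δu = (9 − 3)/8 = 0.75.
f(3) = 5/7, f(3.75) = 20/31, f(4.5) = 10/17, f(5.25) = 20/37, f(6) = 0.5, f(6.75) = 20/43, f(7.5) = 10/23, f(8.25) = 20/49, f(9) = 5/13.
T_8 = (Δu/2)·[f(u_0) + 2f(u_1) + ... + 2f(u_{7}) + f(u_8)].
Sum ≈ 3.099.

3.099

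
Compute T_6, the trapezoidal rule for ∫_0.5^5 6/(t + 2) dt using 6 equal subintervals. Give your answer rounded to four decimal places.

Δt = (5 − 0.5)/6 = 0.75.
f(0.5) = 2.4, f(1.25) = 24/13, f(2) = 1.5, f(2.75) = 24/19, f(3.5) = 12/11, f(4.25) = 0.96, f(5) = 6/7.
T_6 = (Δt/2)·[f(t_0) + 2f(t_1) + ... + 2f(t_{5}) + f(t_6)].
Sum ≈ 6.2166.

6.2166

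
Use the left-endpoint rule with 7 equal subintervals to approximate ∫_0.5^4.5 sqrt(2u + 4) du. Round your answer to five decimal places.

Δu = (4.5 − 0.5)/7 = 4/7.
Left endpoints: 0.5, 15/14, 23/14, 31/14, 39/14, 47/14, 55/14.
f(0.5) ≈ 2.23607, f(15/14) ≈ 2.47848, f(23/14) ≈ 2.69921, f(31/14) ≈ 2.90320, f(39/14) ≈ 3.09377, f(47/14) ≈ 3.27327, f(55/14) ≈ 3.44342.
Sum = Δu · [f(0.5) + f(15/14) + f(23/14) + ...].
Sum ≈ 11.50138.

11.50138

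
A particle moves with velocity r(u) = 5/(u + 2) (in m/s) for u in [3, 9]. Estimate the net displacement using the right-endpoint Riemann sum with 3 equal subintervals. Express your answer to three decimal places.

3.449

Δu = (9 − 3)/3 = 2.
Right endpoints: 5, 7, 9.
r(5) = 5/7, r(7) = 5/9, r(9) = 5/11.
Sum = Δu · [r(5) + r(7) + r(9)].
Sum ≈ 3.449.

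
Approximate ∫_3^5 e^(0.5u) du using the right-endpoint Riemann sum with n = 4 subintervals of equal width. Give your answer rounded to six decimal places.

17.406944

Δu = (5 − 3)/4 = 0.5.
Right endpoints: 3.5, 4, 4.5, 5.
f(3.5) ≈ 5.754603, f(4) ≈ 7.389056, f(4.5) ≈ 9.487736, f(5) ≈ 12.182494.
Sum = Δu · [f(3.5) + f(4) + f(4.5) + f(5)].
Sum ≈ 17.406944.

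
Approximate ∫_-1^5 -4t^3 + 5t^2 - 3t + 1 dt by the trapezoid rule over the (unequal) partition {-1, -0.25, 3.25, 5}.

-575.765625

Subinterval widths: 0.75, 3.5, 1.75.
f(-1) = 13, f(-0.25) = 2.125, f(3.25) = -93.25, f(5) = -389.
On each subinterval the trapezoid contributes (Δt_i/2)·[f(t_{i-1}) + f(t_i)].
Sum = -575.765625.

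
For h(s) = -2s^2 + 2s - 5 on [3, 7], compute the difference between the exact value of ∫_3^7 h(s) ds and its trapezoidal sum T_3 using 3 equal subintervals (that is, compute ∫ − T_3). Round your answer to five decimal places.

Exact integral: ∫_3^7 h(s) ds ≈ -190.6666667.
T_3 ≈ -193.0370370.
Error ≈ -190.6666667 − (-193.0370370) ≈ 2.37037.

2.37037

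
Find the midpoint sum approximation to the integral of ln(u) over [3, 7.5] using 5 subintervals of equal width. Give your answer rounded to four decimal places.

Δu = (7.5 − 3)/5 = 0.9.
Midpoints: 3.45, 4.35, 5.25, 6.15, 7.05.
f(3.45) ≈ 1.2384, f(4.35) ≈ 1.4702, f(5.25) ≈ 1.6582, f(6.15) ≈ 1.8165, f(7.05) ≈ 1.9530.
Sum = Δu · [f(3.45) + f(4.35) + f(5.25) + f(6.15) + f(7.05)].
Sum ≈ 7.3226.

7.3226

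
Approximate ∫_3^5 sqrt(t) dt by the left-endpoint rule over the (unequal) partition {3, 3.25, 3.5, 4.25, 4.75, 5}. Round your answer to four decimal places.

Subinterval widths: 0.25, 0.25, 0.75, 0.5, 0.25.
Left endpoints: 3, 3.25, 3.5, 4.25, 4.75.
f(3) ≈ 1.7321, f(3.25) ≈ 1.8028, f(3.5) ≈ 1.8708, f(4.25) ≈ 2.0616, f(4.75) ≈ 2.1794.
Sum = Σ Δt_i · f(t_i).
Sum ≈ 3.8625.

3.8625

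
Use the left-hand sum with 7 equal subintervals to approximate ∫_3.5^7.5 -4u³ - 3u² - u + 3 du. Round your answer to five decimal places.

-2946.02041

Δu = (7.5 − 3.5)/7 = 4/7.
Left endpoints: 3.5, 57/14, 65/14, 73/14, 81/14, 89/14, 97/14.
f(3.5) = -208.75, f(57/14) = -440085/1372, f(65/14) = -640229/1372, f(73/14) = -892981/1372, f(81/14) = -1204485/1372, f(89/14) = -1580885/1372, f(97/14) = -2028325/1372.
Sum = Δu · [f(3.5) + f(57/14) + f(65/14) + ...].
Sum ≈ -2946.02041.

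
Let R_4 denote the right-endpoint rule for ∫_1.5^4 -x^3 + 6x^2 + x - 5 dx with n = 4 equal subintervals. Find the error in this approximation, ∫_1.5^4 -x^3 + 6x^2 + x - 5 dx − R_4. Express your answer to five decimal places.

-7.25098

Exact integral: ∫_1.5^4 f(x) dx = 52.890625.
R_4 ≈ 60.1416016.
Error ≈ 52.890625 − 60.1416016 ≈ -7.25098.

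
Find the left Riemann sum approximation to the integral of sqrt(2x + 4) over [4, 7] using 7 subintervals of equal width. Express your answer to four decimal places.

Δx = (7 − 4)/7 = 3/7.
Left endpoints: 4, 31/7, 34/7, 37/7, 40/7, 43/7, 46/7.
f(4) ≈ 3.4641, f(31/7) ≈ 3.5857, f(34/7) ≈ 3.7033, f(37/7) ≈ 3.8173, f(40/7) ≈ 3.9279, f(43/7) ≈ 4.0356, f(46/7) ≈ 4.1404.
Sum = Δx · [f(4) + f(31/7) + f(34/7) + ...].
Sum ≈ 11.4318.

11.4318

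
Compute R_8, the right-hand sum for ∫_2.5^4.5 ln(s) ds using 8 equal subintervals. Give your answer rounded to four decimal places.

Δs = (4.5 − 2.5)/8 = 0.25.
Right endpoints: 2.75, 3, 3.25, 3.5, 3.75, 4, 4.25, 4.5.
f(2.75) ≈ 1.0116, f(3) ≈ 1.0986, f(3.25) ≈ 1.1787, f(3.5) ≈ 1.2528, f(3.75) ≈ 1.3218, f(4) ≈ 1.3863, f(4.25) ≈ 1.4469, f(4.5) ≈ 1.5041.
Sum = Δs · [f(2.75) + f(3) + f(3.25) + ...].
Sum ≈ 2.5502.

2.5502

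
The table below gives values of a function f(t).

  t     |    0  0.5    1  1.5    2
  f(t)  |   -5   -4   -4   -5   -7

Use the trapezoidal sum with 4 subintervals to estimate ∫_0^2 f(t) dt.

Δt = 0.5.
T_4 = (0.5/2)·[(-5) + 2·(-4) + 2·(-4) + 2·(-5) + (-7)] = -9.5.

-9.5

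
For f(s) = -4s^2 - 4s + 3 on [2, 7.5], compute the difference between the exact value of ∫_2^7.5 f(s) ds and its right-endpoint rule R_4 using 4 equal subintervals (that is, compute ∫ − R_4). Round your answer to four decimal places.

165.7448

Exact integral: ∫_2^7.5 f(s) ds ≈ -639.833333.
R_4 = -805.578125.
Error ≈ -639.833333 − (-805.578125) ≈ 165.7448.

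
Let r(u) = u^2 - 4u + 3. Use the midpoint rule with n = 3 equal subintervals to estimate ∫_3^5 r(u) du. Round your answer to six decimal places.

6.592593

Δu = (5 − 3)/3 = 2/3.
Midpoints: 10/3, 4, 14/3.
r(10/3) = 7/9, r(4) = 3, r(14/3) = 55/9.
Sum = Δu · [r(10/3) + r(4) + r(14/3)].
Sum ≈ 6.592593.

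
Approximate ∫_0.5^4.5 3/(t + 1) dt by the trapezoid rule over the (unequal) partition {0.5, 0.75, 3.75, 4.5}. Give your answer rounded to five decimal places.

4.42447

Subinterval widths: 0.25, 3, 0.75.
f(0.5) = 2, f(0.75) = 12/7, f(3.75) = 12/19, f(4.5) = 6/11.
On each subinterval the trapezoid contributes (Δt_i/2)·[f(t_{i-1}) + f(t_i)].
Sum ≈ 4.42447.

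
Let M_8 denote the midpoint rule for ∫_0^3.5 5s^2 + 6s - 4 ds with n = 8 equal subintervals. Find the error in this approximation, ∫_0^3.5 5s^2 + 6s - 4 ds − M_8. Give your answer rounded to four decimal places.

Exact integral: ∫_0^3.5 f(s) ds ≈ 94.208333.
M_8 ≈ 93.929199.
Error ≈ 94.208333 − 93.929199 ≈ 0.2791.

0.2791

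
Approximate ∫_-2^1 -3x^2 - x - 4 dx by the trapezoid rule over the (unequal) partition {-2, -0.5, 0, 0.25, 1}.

Subinterval widths: 1.5, 0.5, 0.25, 0.75.
f(-2) = -14, f(-0.5) = -4.25, f(0) = -4, f(0.25) = -4.4375, f(1) = -8.
On each subinterval the trapezoid contributes (Δx_i/2)·[f(x_{i-1}) + f(x_i)].
Sum = -21.46875.

-21.46875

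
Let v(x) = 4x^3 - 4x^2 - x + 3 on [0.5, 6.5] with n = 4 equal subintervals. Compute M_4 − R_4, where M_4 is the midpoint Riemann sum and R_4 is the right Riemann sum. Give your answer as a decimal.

-821.25

M_4 = 1373.25.
R_4 = 2194.5.
M_4 − R_4 = -821.25.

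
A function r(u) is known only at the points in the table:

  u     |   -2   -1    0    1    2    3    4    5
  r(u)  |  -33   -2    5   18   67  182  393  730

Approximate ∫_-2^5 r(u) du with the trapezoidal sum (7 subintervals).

1011.5

Δu = 1.
T_7 = (1/2)·[(-33) + 2·(-2) + 2·5 + 2·18 + 2·67 + 2·182 + 2·393 + 730] = 1011.5.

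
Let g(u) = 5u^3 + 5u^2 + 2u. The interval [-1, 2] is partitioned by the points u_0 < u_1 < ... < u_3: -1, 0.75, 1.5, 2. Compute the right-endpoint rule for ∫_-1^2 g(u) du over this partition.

66.58203125

Subinterval widths: 1.75, 0.75, 0.5.
Right endpoints: 0.75, 1.5, 2.
g(0.75) = 6.421875, g(1.5) = 31.125, g(2) = 64.
Sum = Σ Δu_i · g(u_i).
Sum = 66.58203125.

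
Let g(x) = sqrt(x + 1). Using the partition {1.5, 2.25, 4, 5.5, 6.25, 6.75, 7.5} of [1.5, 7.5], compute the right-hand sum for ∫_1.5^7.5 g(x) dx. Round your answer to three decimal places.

Subinterval widths: 0.75, 1.75, 1.5, 0.75, 0.5, 0.75.
Right endpoints: 2.25, 4, 5.5, 6.25, 6.75, 7.5.
g(2.25) ≈ 1.803, g(4) ≈ 2.236, g(5.5) ≈ 2.550, g(6.25) ≈ 2.693, g(6.75) ≈ 2.784, g(7.5) ≈ 2.915.
Sum = Σ Δx_i · g(x_i).
Sum ≈ 14.687.

14.687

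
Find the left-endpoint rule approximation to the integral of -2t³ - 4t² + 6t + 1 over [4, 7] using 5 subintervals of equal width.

Δt = (7 − 4)/5 = 0.6.
Left endpoints: 4, 4.6, 5.2, 5.8, 6.4.
f(4) = -167, f(4.6) = -250.712, f(5.2) = -357.176, f(5.8) = -488.984, f(6.4) = -648.728.
Sum = Δt · [f(4) + f(4.6) + f(5.2) + f(5.8) + f(6.4)].
Sum = -1147.56.

-1147.56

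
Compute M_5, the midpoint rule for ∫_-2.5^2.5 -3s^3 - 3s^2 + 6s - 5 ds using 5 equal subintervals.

-55

Δs = (2.5 − (-2.5))/5 = 1.
Midpoints: -2, -1, 0, 1, 2.
f(-2) = -5, f(-1) = -11, f(0) = -5, f(1) = -5, f(2) = -29.
Sum = Δs · [f(-2) + f(-1) + f(0) + f(1) + f(2)].
Sum = -55.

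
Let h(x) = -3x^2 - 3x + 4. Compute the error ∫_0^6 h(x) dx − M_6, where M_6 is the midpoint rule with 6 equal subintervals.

-1.5

Exact integral: ∫_0^6 h(x) dx = -246.
M_6 = -244.5.
Error = -246 − (-244.5) = -1.5.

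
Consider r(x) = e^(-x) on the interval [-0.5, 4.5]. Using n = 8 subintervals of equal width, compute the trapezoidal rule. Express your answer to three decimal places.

Δx = (4.5 − (-0.5))/8 = 0.625.
r(-0.5) ≈ 1.649, r(0.125) ≈ 0.882, r(0.75) ≈ 0.472, r(1.375) ≈ 0.253, r(2) ≈ 0.135, r(2.625) ≈ 0.072, r(3.25) ≈ 0.039, r(3.875) ≈ 0.021, r(4.5) ≈ 0.011.
T_8 = (Δx/2)·[r(x_0) + 2r(x_1) + ... + 2r(x_{7}) + r(x_8)].
Sum ≈ 1.691.

1.691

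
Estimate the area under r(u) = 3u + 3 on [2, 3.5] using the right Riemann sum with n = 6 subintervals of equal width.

Δu = (3.5 − 2)/6 = 0.25.
Right endpoints: 2.25, 2.5, 2.75, 3, 3.25, 3.5.
r(2.25) = 9.75, r(2.5) = 10.5, r(2.75) = 11.25, r(3) = 12, r(3.25) = 12.75, r(3.5) = 13.5.
Sum = Δu · [r(2.25) + r(2.5) + r(2.75) + ...].
Sum = 17.4375.

17.4375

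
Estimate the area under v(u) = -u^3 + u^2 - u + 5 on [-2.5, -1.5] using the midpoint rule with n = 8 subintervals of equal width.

19.57421875

Δu = (-1.5 − (-2.5))/8 = 0.125.
Midpoints: -2.4375, -2.3125, -2.1875, -2.0625, -1.9375, -1.8125, -1.6875, -1.5625.
v(-2.4375) = 114119/4096, v(-2.3125) = 102509/4096, v(-2.1875) = 91915/4096, v(-2.0625) = 82289/4096, v(-1.9375) = 73583/4096, v(-1.8125) = 65749/4096, v(-1.6875) = 58739/4096, v(-1.5625) = 52505/4096.
Sum = Δu · [v(-2.4375) + v(-2.3125) + v(-2.1875) + ...].
Sum = 19.57421875.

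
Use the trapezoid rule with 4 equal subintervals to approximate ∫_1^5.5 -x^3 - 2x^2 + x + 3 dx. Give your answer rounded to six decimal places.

-321.793945

Δx = (5.5 − 1)/4 = 1.125.
f(1) = 1, f(2.125) = -6913/512, f(3.25) = -49.203125, f(4.375) = -58699/512, f(5.5) = -218.375.
T_4 = (Δx/2)·[f(x_0) + 2f(x_1) + 2f(x_2) + 2f(x_3) + f(x_4)].
Sum ≈ -321.793945.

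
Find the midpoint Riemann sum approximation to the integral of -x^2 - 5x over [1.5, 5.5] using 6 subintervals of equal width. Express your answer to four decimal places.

-124.1852

Δx = (5.5 − 1.5)/6 = 2/3.
Midpoints: 11/6, 2.5, 19/6, 23/6, 4.5, 31/6.
f(11/6) = -451/36, f(2.5) = -18.75, f(19/6) = -931/36, f(23/6) = -1219/36, f(4.5) = -42.75, f(31/6) = -1891/36.
Sum = Δx · [f(11/6) + f(2.5) + f(19/6) + ...].
Sum ≈ -124.1852.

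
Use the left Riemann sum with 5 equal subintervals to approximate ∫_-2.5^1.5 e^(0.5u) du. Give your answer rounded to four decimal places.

Δu = (1.5 − (-2.5))/5 = 0.8.
Left endpoints: -2.5, -1.7, -0.9, -0.1, 0.7.
f(-2.5) ≈ 0.2865, f(-1.7) ≈ 0.4274, f(-0.9) ≈ 0.6376, f(-0.1) ≈ 0.9512, f(0.7) ≈ 1.4191.
Sum = Δu · [f(-2.5) + f(-1.7) + f(-0.9) + f(-0.1) + f(0.7)].
Sum ≈ 2.9775.

2.9775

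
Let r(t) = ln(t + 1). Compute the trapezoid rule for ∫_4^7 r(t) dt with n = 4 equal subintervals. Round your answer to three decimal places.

Δt = (7 − 4)/4 = 0.75.
r(4) ≈ 1.609, r(4.75) ≈ 1.749, r(5.5) ≈ 1.872, r(6.25) ≈ 1.981, r(7) ≈ 2.079.
T_4 = (Δt/2)·[r(t_0) + 2r(t_1) + 2r(t_2) + 2r(t_3) + r(t_4)].
Sum ≈ 5.585.

5.585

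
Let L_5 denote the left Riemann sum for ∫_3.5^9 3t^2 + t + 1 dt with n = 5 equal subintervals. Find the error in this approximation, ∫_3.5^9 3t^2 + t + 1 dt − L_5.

Exact integral: ∫_3.5^9 f(t) dt = 726.
L_5 = 612.865.
Error = 726 − 612.865 = 113.135.

113.135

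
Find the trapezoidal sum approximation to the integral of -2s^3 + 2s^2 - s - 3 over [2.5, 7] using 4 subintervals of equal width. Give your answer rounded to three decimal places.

Δs = (7 − 2.5)/4 = 1.125.
f(2.5) = -24.25, f(3.625) = -75.61328125, f(4.75) = -176.96875, f(5.875) = -345.40234375, f(7) = -598.
T_4 = (Δs/2)·[f(s_0) + 2f(s_1) + 2f(s_2) + 2f(s_3) + f(s_4)].
Sum ≈ -1022.748.

-1022.748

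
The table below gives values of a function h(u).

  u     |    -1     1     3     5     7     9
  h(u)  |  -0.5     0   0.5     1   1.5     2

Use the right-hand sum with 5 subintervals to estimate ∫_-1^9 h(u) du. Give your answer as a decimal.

10

Δu = 2.
Sum = 2·[0 + 0.5 + 1 + 1.5 + 2] = 10.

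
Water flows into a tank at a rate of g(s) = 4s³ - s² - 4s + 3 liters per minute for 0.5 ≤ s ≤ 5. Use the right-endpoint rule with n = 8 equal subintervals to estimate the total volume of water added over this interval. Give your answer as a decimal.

Δs = (5 − 0.5)/8 = 0.5625.
Right endpoints: 1.0625, 1.625, 2.1875, 2.75, 3.3125, 3.875, 4.4375, 5.
g(1.0625) = 2477/1024, g(1.625) = 11.0234375, g(2.1875) = 32087/1024, g(2.75) = 67.625, g(3.3125) = 127145/1024, g(3.875) = 205.2265625, g(4.4375) = 322643/1024, g(5) = 458.
Sum = Δs · [g(1.0625) + g(1.625) + g(2.1875) + ...].
Sum = 683.3671875.

683.3671875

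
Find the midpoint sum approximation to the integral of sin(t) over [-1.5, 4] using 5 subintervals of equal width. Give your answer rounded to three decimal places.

Δt = (4 − (-1.5))/5 = 1.1.
Midpoints: -0.95, 0.15, 1.25, 2.35, 3.45.
f(-0.95) ≈ -0.813, f(0.15) ≈ 0.149, f(1.25) ≈ 0.949, f(2.35) ≈ 0.711, f(3.45) ≈ -0.304.
Sum = Δt · [f(-0.95) + f(0.15) + f(1.25) + f(2.35) + f(3.45)].
Sum ≈ 0.762.

0.762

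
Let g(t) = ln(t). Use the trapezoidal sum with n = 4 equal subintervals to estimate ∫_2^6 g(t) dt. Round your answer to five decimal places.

5.33680

Δt = (6 − 2)/4 = 1.
g(2) ≈ 0.69315, g(3) ≈ 1.09861, g(4) ≈ 1.38629, g(5) ≈ 1.60944, g(6) ≈ 1.79176.
T_4 = (Δt/2)·[g(t_0) + 2g(t_1) + 2g(t_2) + 2g(t_3) + g(t_4)].
Sum ≈ 5.33680.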